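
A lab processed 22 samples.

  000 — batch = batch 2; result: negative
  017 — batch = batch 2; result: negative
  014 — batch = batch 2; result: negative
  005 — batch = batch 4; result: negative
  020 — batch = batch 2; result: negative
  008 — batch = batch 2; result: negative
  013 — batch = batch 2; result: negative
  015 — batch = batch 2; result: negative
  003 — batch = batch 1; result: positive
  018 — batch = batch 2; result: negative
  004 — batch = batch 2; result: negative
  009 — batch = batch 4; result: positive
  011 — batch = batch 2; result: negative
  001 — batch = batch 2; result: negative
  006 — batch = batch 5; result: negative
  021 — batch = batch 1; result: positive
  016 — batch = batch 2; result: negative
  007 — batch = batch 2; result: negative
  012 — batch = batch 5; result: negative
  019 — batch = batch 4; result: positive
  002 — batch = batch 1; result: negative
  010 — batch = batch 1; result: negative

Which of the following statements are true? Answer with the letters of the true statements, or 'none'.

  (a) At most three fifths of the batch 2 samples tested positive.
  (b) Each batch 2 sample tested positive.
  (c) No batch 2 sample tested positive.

(a), (c)

|A| = 13, |A ∩ B| = 0, |A ∖ B| = 13.
(a) |A ∩ B| / |A| ≤ 3/5: holds.
(b) A ⊆ B, i.e. every element of A is in B (|A ∖ B| = 0): fails.
(c) A ∩ B = ∅ (|A ∩ B| = 0): holds.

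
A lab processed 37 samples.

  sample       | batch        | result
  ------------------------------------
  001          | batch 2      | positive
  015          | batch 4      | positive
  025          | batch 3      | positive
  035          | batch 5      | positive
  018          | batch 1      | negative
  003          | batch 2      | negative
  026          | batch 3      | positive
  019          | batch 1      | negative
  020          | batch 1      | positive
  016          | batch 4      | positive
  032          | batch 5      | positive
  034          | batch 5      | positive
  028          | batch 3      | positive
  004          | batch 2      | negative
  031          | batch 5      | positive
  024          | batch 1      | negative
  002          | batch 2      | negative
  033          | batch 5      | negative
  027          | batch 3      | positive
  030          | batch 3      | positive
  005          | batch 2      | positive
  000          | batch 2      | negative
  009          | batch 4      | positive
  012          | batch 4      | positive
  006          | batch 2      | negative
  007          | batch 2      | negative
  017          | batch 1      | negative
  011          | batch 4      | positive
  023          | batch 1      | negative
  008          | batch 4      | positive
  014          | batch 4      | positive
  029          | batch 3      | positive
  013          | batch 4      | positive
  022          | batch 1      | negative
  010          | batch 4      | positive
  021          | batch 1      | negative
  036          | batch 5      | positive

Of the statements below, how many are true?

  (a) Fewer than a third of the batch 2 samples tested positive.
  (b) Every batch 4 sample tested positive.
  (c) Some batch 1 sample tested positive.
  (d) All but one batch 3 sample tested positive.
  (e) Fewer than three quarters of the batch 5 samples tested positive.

(a) batch 2: |A| = 8, |A ∩ B| = 2; needs |A ∩ B| / |A| < 1/3 — true.
(b) batch 4: |A| = 9, |A ∩ B| = 9; needs A ⊆ B, i.e. every element of A is in B (|A ∖ B| = 0) — true.
(c) batch 1: |A| = 8, |A ∩ B| = 1; needs A ∩ B ≠ ∅ (|A ∩ B| ≥ 1) — true.
(d) batch 3: |A| = 6, |A ∩ B| = 6; needs |A ∖ B| = 1 — false.
(e) batch 5: |A| = 6, |A ∩ B| = 5; needs |A ∩ B| / |A| < 3/4 — false.

3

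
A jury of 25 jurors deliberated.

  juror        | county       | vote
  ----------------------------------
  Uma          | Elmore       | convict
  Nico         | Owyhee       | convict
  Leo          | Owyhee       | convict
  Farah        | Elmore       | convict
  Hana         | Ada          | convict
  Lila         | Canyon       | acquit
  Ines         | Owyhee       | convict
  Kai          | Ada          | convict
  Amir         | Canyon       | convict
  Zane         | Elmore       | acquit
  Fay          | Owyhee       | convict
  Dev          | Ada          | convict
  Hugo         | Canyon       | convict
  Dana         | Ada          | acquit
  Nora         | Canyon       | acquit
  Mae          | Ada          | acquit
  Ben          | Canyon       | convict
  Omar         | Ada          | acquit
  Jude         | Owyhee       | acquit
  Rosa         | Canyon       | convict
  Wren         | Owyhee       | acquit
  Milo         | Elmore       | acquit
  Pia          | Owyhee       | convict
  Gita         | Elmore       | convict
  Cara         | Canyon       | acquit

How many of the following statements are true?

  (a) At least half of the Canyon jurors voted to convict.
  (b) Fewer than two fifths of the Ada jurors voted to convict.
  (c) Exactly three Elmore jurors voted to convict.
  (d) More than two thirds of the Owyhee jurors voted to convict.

3

(a) Canyon: |A| = 7, |A ∩ B| = 4; needs |A ∩ B| ≥ |A ∖ B| — true.
(b) Ada: |A| = 6, |A ∩ B| = 3; needs |A ∩ B| / |A| < 2/5 — false.
(c) Elmore: |A| = 5, |A ∩ B| = 3; needs |A ∩ B| = 3 — true.
(d) Owyhee: |A| = 7, |A ∩ B| = 5; needs |A ∩ B| / |A| > 2/3 — true.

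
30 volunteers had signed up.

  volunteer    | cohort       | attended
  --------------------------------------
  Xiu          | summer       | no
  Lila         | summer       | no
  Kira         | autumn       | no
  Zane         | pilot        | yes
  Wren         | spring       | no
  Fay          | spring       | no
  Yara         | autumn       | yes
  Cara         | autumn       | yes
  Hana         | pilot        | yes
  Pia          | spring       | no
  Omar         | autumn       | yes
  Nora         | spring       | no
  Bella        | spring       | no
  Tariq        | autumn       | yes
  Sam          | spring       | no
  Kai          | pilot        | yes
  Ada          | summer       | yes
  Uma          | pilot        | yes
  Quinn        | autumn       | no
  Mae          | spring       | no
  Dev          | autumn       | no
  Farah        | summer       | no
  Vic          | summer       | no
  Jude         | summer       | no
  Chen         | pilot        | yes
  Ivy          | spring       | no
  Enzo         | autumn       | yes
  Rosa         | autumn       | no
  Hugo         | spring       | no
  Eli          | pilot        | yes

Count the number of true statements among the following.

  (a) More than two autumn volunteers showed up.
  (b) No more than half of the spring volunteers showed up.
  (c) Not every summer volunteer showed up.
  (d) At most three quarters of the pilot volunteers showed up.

3

(a) autumn: |A| = 9, |A ∩ B| = 5; needs |A ∩ B| > 2 — true.
(b) spring: |A| = 9, |A ∩ B| = 0; needs |A ∩ B| ≤ |A ∖ B| — true.
(c) summer: |A| = 6, |A ∩ B| = 1; needs A ⊄ B (|A ∖ B| ≥ 1) — true.
(d) pilot: |A| = 6, |A ∩ B| = 6; needs |A ∩ B| / |A| ≤ 3/4 — false.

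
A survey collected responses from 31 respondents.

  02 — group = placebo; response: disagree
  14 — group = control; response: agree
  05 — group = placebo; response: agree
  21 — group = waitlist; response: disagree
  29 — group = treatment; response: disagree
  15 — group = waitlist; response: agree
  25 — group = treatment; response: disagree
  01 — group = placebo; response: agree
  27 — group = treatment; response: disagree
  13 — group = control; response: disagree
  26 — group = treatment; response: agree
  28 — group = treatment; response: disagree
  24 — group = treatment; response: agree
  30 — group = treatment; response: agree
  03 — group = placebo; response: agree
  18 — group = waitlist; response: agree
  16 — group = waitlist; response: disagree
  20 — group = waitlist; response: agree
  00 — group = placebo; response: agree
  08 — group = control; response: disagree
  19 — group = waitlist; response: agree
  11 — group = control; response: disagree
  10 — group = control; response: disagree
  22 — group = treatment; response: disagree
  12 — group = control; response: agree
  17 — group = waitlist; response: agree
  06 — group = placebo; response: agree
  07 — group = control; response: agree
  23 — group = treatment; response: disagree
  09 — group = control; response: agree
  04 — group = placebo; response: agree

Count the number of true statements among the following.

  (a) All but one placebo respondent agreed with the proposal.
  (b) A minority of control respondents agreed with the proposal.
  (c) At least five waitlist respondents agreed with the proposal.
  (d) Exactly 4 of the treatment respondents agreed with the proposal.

(a) placebo: |A| = 7, |A ∩ B| = 6; needs |A ∖ B| = 1 — true.
(b) control: |A| = 8, |A ∩ B| = 4; needs |A ∩ B| < |A ∖ B| — false.
(c) waitlist: |A| = 7, |A ∩ B| = 5; needs |A ∩ B| ≥ 5 — true.
(d) treatment: |A| = 9, |A ∩ B| = 3; needs |A ∩ B| = 4 — false.

2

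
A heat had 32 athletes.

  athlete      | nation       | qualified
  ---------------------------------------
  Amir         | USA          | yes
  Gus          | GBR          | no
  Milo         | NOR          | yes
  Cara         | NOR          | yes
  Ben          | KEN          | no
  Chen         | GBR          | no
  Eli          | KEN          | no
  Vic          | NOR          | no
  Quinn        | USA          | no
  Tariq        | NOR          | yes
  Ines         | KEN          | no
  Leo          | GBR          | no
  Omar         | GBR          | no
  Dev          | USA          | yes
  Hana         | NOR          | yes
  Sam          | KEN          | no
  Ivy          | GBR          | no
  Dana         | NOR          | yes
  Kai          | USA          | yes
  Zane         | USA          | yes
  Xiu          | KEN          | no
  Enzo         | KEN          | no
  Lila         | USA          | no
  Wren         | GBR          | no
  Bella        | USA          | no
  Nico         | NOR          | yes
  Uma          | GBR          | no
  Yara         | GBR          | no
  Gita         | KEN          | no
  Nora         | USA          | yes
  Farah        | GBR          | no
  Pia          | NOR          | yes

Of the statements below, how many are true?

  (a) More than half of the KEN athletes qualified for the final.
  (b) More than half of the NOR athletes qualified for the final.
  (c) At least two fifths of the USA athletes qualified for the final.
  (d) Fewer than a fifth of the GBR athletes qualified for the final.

3

(a) KEN: |A| = 7, |A ∩ B| = 0; needs |A ∩ B| > |A ∖ B| — false.
(b) NOR: |A| = 8, |A ∩ B| = 7; needs |A ∩ B| > |A ∖ B| — true.
(c) USA: |A| = 8, |A ∩ B| = 5; needs |A ∩ B| / |A| ≥ 2/5 — true.
(d) GBR: |A| = 9, |A ∩ B| = 0; needs |A ∩ B| / |A| < 1/5 — true.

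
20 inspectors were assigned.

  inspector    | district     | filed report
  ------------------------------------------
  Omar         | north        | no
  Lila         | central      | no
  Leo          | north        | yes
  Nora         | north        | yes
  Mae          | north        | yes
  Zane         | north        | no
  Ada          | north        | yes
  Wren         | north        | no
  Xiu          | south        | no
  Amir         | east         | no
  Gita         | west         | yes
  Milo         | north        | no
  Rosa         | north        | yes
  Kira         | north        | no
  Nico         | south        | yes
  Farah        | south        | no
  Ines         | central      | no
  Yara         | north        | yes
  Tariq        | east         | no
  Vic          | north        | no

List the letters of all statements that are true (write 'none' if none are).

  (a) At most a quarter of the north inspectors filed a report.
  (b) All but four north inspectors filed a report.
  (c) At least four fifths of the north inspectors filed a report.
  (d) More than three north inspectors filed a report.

|A| = 12, |A ∩ B| = 6, |A ∖ B| = 6.
(a) |A ∩ B| / |A| ≤ 1/4: fails.
(b) |A ∖ B| = 4: fails.
(c) |A ∩ B| / |A| ≥ 4/5: fails.
(d) |A ∩ B| > 3: holds.

(d)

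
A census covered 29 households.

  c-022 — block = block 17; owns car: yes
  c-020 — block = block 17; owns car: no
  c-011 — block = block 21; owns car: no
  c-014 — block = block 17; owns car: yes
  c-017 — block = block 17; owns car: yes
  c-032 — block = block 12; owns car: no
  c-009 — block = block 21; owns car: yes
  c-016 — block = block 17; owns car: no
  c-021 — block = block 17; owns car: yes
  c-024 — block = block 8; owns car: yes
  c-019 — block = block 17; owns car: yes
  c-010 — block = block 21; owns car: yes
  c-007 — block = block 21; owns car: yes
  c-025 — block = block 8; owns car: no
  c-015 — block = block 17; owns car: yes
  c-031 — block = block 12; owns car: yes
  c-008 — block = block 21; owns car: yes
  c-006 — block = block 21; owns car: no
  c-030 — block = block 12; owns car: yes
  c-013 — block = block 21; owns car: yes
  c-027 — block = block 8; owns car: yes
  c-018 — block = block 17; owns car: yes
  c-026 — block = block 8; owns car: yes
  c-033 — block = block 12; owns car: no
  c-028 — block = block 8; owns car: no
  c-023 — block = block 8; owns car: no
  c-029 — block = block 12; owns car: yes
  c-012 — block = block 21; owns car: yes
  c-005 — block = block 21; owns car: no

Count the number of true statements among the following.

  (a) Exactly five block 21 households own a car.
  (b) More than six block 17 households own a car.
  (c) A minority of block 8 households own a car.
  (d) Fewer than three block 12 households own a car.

(a) block 21: |A| = 9, |A ∩ B| = 6; needs |A ∩ B| = 5 — false.
(b) block 17: |A| = 9, |A ∩ B| = 7; needs |A ∩ B| > 6 — true.
(c) block 8: |A| = 6, |A ∩ B| = 3; needs |A ∩ B| < |A ∖ B| — false.
(d) block 12: |A| = 5, |A ∩ B| = 3; needs |A ∩ B| < 3 — false.

1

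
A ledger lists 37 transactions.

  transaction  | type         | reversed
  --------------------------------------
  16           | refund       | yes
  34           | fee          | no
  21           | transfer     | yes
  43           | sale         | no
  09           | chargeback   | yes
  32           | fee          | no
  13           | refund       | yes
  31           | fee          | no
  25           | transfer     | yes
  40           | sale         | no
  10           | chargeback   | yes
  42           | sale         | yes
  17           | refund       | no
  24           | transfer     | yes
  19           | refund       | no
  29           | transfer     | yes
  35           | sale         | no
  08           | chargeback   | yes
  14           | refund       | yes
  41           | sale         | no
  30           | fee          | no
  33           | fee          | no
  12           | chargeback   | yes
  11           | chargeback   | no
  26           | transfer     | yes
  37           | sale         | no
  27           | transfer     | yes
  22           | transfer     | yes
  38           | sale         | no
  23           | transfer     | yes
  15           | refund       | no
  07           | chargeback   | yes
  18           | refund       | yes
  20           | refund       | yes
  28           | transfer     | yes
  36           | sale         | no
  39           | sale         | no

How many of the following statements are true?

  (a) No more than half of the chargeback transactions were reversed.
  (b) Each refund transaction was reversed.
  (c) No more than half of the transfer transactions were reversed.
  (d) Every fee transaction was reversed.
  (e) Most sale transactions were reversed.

0

(a) chargeback: |A| = 6, |A ∩ B| = 5; needs |A ∩ B| ≤ |A ∖ B| — false.
(b) refund: |A| = 8, |A ∩ B| = 5; needs A ⊆ B, i.e. every element of A is in B (|A ∖ B| = 0) — false.
(c) transfer: |A| = 9, |A ∩ B| = 9; needs |A ∩ B| ≤ |A ∖ B| — false.
(d) fee: |A| = 5, |A ∩ B| = 0; needs A ⊆ B, i.e. every element of A is in B (|A ∖ B| = 0) — false.
(e) sale: |A| = 9, |A ∩ B| = 1; needs |A ∩ B| > |A ∖ B| — false.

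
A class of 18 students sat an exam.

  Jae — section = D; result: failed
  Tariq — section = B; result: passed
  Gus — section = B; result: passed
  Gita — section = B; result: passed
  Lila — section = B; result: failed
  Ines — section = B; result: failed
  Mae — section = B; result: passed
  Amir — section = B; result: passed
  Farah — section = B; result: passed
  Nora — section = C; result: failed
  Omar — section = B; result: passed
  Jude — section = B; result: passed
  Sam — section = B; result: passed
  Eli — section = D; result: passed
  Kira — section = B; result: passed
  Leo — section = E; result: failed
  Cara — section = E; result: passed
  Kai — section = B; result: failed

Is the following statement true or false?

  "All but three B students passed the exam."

True

The determiner here denotes the relation: |A ∖ B| = 3.
A (the restrictor) = {Tariq, Gus, Gita, Lila, Ines, Mae, Amir, Farah, Omar, Jude, Sam, Kira, Kai}, |A| = 13.
A ∖ B = {Lila, Ines, Kai}, so |A ∖ B| = 3.
|A ∖ B| = 3, so the statement is true.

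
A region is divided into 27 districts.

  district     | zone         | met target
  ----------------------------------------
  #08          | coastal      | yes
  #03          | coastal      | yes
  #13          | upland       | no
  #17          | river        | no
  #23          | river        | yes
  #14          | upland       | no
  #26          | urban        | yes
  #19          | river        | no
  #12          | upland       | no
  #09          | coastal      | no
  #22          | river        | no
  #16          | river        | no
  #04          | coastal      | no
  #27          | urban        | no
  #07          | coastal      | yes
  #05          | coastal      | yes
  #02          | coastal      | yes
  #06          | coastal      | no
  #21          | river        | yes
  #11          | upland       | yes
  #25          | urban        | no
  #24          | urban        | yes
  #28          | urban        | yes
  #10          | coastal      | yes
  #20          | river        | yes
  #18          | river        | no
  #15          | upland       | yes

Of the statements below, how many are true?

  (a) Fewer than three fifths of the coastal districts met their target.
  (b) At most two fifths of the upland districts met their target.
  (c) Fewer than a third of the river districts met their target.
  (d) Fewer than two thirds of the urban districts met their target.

2

(a) coastal: |A| = 9, |A ∩ B| = 6; needs |A ∩ B| / |A| < 3/5 — false.
(b) upland: |A| = 5, |A ∩ B| = 2; needs |A ∩ B| / |A| ≤ 2/5 — true.
(c) river: |A| = 8, |A ∩ B| = 3; needs |A ∩ B| / |A| < 1/3 — false.
(d) urban: |A| = 5, |A ∩ B| = 3; needs |A ∩ B| / |A| < 2/3 — true.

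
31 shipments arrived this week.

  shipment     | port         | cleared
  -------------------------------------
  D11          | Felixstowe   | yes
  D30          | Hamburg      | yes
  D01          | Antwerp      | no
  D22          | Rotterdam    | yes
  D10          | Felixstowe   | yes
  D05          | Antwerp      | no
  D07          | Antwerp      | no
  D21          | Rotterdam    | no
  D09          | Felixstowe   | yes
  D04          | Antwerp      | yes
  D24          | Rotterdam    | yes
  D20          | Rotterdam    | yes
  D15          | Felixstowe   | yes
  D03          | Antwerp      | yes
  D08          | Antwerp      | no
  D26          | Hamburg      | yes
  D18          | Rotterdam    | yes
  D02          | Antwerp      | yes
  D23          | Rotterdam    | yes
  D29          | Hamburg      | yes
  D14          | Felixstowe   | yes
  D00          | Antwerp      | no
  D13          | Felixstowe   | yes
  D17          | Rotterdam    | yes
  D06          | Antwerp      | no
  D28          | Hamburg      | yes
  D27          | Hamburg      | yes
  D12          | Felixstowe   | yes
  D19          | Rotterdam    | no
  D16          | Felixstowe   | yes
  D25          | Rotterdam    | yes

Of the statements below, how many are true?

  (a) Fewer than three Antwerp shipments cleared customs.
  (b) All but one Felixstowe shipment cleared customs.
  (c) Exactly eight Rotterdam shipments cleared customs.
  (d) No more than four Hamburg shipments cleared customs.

(a) Antwerp: |A| = 9, |A ∩ B| = 3; needs |A ∩ B| < 3 — false.
(b) Felixstowe: |A| = 8, |A ∩ B| = 8; needs |A ∖ B| = 1 — false.
(c) Rotterdam: |A| = 9, |A ∩ B| = 7; needs |A ∩ B| = 8 — false.
(d) Hamburg: |A| = 5, |A ∩ B| = 5; needs |A ∩ B| ≤ 4 — false.

0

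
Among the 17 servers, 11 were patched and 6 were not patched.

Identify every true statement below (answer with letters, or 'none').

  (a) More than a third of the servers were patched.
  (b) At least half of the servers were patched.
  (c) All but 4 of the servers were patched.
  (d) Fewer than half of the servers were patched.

|A| = 17, |A ∩ B| = 11, |A ∖ B| = 6.
(a) |A ∩ B| / |A| > 1/3: holds.
(b) |A ∩ B| ≥ |A ∖ B|: holds.
(c) |A ∖ B| = 4: fails.
(d) |A ∩ B| < |A ∖ B|: fails.

(a), (b)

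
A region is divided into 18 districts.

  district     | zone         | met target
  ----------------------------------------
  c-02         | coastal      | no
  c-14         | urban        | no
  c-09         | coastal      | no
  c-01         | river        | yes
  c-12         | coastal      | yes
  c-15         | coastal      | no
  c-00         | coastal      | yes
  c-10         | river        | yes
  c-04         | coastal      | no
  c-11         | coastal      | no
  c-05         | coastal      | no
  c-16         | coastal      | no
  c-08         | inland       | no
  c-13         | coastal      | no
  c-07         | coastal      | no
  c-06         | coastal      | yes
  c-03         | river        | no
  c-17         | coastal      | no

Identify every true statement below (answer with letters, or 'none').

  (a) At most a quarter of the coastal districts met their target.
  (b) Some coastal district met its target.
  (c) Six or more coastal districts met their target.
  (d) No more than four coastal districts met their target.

|A| = 13, |A ∩ B| = 3, |A ∖ B| = 10.
(a) |A ∩ B| / |A| ≤ 1/4: holds.
(b) A ∩ B ≠ ∅ (|A ∩ B| ≥ 1): holds.
(c) |A ∩ B| ≥ 6: fails.
(d) |A ∩ B| ≤ 4: holds.

(a), (b), (d)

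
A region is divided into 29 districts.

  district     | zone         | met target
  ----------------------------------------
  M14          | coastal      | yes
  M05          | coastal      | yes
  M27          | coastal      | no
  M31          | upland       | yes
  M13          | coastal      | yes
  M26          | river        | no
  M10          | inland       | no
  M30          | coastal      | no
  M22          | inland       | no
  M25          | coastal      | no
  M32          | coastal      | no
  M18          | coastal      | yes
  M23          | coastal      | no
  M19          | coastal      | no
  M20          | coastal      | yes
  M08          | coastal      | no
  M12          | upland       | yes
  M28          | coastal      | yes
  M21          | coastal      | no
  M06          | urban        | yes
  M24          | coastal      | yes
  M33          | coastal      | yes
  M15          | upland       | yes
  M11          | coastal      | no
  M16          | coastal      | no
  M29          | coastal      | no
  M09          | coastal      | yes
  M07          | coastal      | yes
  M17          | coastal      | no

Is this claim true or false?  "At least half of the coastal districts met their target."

False

The determiner here denotes the relation: |A ∩ B| ≥ |A ∖ B|.
|A| = 22, |A ∩ B| = 10, |A ∖ B| = 12.
10 < 12, so the statement is false.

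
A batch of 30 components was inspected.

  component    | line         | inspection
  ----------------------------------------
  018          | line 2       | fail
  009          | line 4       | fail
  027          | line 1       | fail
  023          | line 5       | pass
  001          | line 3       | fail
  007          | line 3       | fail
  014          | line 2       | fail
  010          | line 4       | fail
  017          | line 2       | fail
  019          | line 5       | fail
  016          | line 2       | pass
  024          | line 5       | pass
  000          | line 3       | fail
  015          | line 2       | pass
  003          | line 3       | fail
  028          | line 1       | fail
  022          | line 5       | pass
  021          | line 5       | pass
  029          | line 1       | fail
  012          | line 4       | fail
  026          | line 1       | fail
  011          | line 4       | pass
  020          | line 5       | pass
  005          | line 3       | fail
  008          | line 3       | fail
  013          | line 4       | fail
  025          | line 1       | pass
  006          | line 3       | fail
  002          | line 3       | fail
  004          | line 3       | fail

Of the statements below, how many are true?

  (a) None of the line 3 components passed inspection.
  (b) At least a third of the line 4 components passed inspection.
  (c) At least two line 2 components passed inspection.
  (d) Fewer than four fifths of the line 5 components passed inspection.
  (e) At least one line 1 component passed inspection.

3

(a) line 3: |A| = 9, |A ∩ B| = 0; needs A ∩ B = ∅ (|A ∩ B| = 0) — true.
(b) line 4: |A| = 5, |A ∩ B| = 1; needs |A ∩ B| / |A| ≥ 1/3 — false.
(c) line 2: |A| = 5, |A ∩ B| = 2; needs |A ∩ B| ≥ 2 — true.
(d) line 5: |A| = 6, |A ∩ B| = 5; needs |A ∩ B| / |A| < 4/5 — false.
(e) line 1: |A| = 5, |A ∩ B| = 1; needs A ∩ B ≠ ∅ (|A ∩ B| ≥ 1) — true.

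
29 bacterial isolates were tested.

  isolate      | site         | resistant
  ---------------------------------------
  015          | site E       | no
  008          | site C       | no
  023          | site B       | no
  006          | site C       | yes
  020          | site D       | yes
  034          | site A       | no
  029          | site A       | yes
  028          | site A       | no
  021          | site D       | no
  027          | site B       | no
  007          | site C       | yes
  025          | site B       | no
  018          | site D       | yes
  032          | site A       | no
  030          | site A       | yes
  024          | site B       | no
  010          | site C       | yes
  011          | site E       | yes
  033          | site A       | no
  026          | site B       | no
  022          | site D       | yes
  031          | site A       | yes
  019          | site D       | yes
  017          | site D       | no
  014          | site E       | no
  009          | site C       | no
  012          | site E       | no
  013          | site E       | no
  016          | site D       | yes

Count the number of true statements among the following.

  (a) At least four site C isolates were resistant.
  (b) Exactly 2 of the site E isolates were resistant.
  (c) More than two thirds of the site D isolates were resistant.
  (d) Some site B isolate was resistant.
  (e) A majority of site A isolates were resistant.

(a) site C: |A| = 5, |A ∩ B| = 3; needs |A ∩ B| ≥ 4 — false.
(b) site E: |A| = 5, |A ∩ B| = 1; needs |A ∩ B| = 2 — false.
(c) site D: |A| = 7, |A ∩ B| = 5; needs |A ∩ B| / |A| > 2/3 — true.
(d) site B: |A| = 5, |A ∩ B| = 0; needs A ∩ B ≠ ∅ (|A ∩ B| ≥ 1) — false.
(e) site A: |A| = 7, |A ∩ B| = 3; needs |A ∩ B| > |A ∖ B| — false.

1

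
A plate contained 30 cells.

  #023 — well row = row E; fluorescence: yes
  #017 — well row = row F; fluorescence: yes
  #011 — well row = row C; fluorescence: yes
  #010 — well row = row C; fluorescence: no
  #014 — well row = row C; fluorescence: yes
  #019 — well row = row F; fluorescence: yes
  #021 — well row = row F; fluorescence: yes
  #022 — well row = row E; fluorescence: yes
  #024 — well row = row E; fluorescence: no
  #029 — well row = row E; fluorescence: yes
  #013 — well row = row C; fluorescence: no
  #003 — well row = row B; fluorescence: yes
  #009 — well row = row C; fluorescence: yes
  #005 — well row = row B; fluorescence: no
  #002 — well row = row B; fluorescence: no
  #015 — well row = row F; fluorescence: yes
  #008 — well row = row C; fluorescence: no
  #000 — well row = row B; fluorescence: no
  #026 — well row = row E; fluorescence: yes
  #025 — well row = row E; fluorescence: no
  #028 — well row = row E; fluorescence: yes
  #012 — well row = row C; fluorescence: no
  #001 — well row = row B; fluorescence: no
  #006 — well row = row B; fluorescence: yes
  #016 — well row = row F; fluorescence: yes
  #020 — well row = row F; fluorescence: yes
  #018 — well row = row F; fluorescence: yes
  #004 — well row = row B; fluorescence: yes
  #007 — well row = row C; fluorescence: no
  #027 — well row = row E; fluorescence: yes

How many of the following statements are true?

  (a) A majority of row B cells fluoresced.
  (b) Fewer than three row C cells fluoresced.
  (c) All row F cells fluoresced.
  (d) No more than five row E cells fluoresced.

(a) row B: |A| = 7, |A ∩ B| = 3; needs |A ∩ B| > |A ∖ B| — false.
(b) row C: |A| = 8, |A ∩ B| = 3; needs |A ∩ B| < 3 — false.
(c) row F: |A| = 7, |A ∩ B| = 7; needs A ⊆ B, i.e. every element of A is in B (|A ∖ B| = 0) — true.
(d) row E: |A| = 8, |A ∩ B| = 6; needs |A ∩ B| ≤ 5 — false.

1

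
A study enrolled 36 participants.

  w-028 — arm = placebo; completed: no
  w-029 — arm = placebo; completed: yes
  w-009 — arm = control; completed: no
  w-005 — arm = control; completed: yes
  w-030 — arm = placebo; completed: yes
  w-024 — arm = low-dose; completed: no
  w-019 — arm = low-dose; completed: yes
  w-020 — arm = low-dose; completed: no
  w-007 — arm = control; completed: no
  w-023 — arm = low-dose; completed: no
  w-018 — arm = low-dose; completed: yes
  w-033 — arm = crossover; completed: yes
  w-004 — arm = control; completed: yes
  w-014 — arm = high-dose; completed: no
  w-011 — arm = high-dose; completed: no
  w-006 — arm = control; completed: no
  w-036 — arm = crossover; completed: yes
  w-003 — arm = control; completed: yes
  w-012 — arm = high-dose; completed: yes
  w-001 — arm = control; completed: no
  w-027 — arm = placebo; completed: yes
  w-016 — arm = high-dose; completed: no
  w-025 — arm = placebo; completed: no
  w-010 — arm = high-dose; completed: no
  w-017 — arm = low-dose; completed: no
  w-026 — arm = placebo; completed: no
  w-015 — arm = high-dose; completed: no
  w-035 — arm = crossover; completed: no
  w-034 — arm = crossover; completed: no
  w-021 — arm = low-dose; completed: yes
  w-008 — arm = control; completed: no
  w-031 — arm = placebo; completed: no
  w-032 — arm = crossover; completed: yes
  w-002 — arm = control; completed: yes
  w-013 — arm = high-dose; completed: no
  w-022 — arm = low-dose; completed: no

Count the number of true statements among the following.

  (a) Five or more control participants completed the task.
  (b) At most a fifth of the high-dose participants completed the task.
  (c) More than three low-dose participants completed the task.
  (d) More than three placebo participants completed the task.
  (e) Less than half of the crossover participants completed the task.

(a) control: |A| = 9, |A ∩ B| = 4; needs |A ∩ B| ≥ 5 — false.
(b) high-dose: |A| = 7, |A ∩ B| = 1; needs |A ∩ B| / |A| ≤ 1/5 — true.
(c) low-dose: |A| = 8, |A ∩ B| = 3; needs |A ∩ B| > 3 — false.
(d) placebo: |A| = 7, |A ∩ B| = 3; needs |A ∩ B| > 3 — false.
(e) crossover: |A| = 5, |A ∩ B| = 3; needs |A ∩ B| < |A ∖ B| — false.

1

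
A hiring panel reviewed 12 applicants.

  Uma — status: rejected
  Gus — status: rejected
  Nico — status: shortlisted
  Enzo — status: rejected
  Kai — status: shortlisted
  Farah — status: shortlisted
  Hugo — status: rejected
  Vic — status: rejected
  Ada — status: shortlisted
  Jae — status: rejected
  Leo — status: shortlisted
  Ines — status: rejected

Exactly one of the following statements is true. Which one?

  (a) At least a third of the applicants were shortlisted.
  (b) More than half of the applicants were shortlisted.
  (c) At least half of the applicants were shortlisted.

(a)

|A| = 12, |A ∩ B| = 5, |A ∖ B| = 7.
(a) requires |A ∩ B| / |A| ≥ 1/3: true.
(b) requires |A ∩ B| > |A ∖ B|: false.
(c) requires |A ∩ B| ≥ |A ∖ B|: false.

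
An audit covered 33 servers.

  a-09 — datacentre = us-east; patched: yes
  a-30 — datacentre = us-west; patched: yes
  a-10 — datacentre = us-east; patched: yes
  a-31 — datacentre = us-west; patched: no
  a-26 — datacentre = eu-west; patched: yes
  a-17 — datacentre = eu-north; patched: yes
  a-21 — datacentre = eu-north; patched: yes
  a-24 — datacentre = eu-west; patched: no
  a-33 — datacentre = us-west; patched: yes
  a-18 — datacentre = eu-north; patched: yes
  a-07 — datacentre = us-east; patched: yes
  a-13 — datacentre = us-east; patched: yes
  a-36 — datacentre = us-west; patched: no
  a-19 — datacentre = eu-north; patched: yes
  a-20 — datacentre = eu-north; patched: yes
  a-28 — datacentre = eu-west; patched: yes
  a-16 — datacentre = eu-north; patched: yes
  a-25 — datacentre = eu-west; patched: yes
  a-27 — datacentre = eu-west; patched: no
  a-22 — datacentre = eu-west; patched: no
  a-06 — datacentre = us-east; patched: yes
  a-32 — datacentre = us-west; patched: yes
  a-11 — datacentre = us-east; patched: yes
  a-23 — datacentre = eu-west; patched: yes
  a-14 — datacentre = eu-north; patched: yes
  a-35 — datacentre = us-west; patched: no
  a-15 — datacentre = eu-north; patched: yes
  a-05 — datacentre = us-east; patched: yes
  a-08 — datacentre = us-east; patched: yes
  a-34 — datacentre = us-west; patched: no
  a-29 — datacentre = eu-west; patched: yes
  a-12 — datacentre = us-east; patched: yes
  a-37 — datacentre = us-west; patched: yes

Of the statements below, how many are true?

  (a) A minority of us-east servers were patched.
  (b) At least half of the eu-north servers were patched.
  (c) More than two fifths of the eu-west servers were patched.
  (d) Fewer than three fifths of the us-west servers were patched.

(a) us-east: |A| = 9, |A ∩ B| = 9; needs |A ∩ B| < |A ∖ B| — false.
(b) eu-north: |A| = 8, |A ∩ B| = 8; needs |A ∩ B| ≥ |A ∖ B| — true.
(c) eu-west: |A| = 8, |A ∩ B| = 5; needs |A ∩ B| / |A| > 2/5 — true.
(d) us-west: |A| = 8, |A ∩ B| = 4; needs |A ∩ B| / |A| < 3/5 — true.

3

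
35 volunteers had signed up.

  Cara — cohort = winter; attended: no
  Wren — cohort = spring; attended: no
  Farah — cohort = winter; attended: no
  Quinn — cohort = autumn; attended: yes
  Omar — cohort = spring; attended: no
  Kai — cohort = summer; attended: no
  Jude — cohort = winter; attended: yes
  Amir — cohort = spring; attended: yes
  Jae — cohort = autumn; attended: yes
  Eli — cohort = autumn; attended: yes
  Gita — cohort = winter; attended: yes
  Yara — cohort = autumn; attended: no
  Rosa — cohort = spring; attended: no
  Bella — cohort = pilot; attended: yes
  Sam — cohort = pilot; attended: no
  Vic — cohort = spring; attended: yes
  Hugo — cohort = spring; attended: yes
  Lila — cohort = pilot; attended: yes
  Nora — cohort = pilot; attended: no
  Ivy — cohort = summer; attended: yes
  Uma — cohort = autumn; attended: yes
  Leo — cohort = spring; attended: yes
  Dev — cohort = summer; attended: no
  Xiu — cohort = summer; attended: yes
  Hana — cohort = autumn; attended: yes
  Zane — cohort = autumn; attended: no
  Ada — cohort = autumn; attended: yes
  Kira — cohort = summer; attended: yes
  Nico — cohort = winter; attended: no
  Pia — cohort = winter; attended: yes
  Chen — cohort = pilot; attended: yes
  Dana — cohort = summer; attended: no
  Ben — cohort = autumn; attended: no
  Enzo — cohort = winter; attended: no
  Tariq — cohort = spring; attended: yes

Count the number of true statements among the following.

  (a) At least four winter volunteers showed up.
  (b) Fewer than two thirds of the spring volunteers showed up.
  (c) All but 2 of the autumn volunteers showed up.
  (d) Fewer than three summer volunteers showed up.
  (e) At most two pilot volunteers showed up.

1

(a) winter: |A| = 7, |A ∩ B| = 3; needs |A ∩ B| ≥ 4 — false.
(b) spring: |A| = 8, |A ∩ B| = 5; needs |A ∩ B| / |A| < 2/3 — true.
(c) autumn: |A| = 9, |A ∩ B| = 6; needs |A ∖ B| = 2 — false.
(d) summer: |A| = 6, |A ∩ B| = 3; needs |A ∩ B| < 3 — false.
(e) pilot: |A| = 5, |A ∩ B| = 3; needs |A ∩ B| ≤ 2 — false.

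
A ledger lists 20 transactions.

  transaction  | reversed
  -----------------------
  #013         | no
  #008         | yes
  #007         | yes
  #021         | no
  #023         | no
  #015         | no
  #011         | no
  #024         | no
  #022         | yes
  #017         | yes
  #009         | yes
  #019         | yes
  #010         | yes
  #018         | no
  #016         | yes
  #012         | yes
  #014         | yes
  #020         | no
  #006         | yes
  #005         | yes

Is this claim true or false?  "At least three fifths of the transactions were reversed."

True

'At least three fifths of the transactions were reversed' holds iff |A ∩ B| / |A| ≥ 3/5.
|A| = 20, |A ∩ B| = 12, |A ∖ B| = 8.
|A ∩ B|/|A| = 12/20, so the statement is true.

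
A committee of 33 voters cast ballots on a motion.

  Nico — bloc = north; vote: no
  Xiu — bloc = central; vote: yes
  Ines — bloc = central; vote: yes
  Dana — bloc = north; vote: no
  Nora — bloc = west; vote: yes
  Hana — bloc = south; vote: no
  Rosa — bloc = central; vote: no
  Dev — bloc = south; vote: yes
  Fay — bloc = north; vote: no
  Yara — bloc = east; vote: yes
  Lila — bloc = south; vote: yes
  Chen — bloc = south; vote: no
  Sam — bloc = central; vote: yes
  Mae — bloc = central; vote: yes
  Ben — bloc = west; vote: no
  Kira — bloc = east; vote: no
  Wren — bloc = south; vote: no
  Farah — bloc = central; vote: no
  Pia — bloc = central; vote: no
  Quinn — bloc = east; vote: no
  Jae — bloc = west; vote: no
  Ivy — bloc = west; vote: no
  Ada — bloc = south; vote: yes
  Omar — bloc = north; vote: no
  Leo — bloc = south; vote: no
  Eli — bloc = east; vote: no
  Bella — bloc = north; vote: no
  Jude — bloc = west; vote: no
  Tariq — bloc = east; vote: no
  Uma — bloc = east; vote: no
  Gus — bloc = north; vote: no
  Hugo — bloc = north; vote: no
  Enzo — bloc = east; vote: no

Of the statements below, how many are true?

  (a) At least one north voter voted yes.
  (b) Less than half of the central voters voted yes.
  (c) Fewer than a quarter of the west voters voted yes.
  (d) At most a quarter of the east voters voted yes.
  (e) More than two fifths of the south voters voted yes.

(a) north: |A| = 7, |A ∩ B| = 0; needs A ∩ B ≠ ∅ (|A ∩ B| ≥ 1) — false.
(b) central: |A| = 7, |A ∩ B| = 4; needs |A ∩ B| < |A ∖ B| — false.
(c) west: |A| = 5, |A ∩ B| = 1; needs |A ∩ B| / |A| < 1/4 — true.
(d) east: |A| = 7, |A ∩ B| = 1; needs |A ∩ B| / |A| ≤ 1/4 — true.
(e) south: |A| = 7, |A ∩ B| = 3; needs |A ∩ B| / |A| > 2/5 — true.

3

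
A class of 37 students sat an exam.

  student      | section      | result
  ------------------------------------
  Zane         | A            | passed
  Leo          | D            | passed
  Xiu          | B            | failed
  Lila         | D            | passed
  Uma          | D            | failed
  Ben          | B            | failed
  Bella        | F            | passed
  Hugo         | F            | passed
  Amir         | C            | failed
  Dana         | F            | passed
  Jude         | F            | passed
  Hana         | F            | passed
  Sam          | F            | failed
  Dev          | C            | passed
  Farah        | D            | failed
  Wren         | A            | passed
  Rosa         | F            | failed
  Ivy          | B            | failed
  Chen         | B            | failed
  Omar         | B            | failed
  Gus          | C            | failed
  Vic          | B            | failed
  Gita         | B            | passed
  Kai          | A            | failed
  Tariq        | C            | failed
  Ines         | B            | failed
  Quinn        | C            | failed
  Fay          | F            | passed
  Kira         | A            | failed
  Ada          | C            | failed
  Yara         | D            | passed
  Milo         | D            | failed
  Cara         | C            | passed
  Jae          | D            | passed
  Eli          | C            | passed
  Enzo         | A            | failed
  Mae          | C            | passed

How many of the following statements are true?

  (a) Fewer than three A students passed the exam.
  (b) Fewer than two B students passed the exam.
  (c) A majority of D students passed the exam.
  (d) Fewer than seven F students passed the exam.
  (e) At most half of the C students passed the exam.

5

(a) A: |A| = 5, |A ∩ B| = 2; needs |A ∩ B| < 3 — true.
(b) B: |A| = 8, |A ∩ B| = 1; needs |A ∩ B| < 2 — true.
(c) D: |A| = 7, |A ∩ B| = 4; needs |A ∩ B| > |A ∖ B| — true.
(d) F: |A| = 8, |A ∩ B| = 6; needs |A ∩ B| < 7 — true.
(e) C: |A| = 9, |A ∩ B| = 4; needs |A ∩ B| ≤ |A ∖ B| — true.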